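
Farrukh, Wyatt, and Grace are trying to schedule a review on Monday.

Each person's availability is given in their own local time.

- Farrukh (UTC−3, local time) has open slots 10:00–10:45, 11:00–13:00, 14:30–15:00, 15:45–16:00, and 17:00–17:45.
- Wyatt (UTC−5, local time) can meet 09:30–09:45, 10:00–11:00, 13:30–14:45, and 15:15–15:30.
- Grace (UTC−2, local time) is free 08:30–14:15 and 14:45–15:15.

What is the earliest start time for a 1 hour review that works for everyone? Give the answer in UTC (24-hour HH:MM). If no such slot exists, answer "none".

Farrukh → UTC: 13:00–13:45, 14:00–16:00, 17:30–18:00, 18:45–19:00, 20:00–20:45.
Wyatt → UTC: 14:30–14:45, 15:00–16:00, 18:30–19:45, 20:15–20:30.
Grace → UTC: 10:30–16:15, 16:45–17:15.
Farrukh ∩ Wyatt: 14:30–14:45, 15:00–16:00, 18:45–19:00, 20:15–20:30.
Farrukh ∩ Wyatt ∩ Grace: 14:30–14:45, 15:00–16:00.
Windows ≥ 60 min: 15:00–16:00.
Earliest such window starts at 15:00.

15:00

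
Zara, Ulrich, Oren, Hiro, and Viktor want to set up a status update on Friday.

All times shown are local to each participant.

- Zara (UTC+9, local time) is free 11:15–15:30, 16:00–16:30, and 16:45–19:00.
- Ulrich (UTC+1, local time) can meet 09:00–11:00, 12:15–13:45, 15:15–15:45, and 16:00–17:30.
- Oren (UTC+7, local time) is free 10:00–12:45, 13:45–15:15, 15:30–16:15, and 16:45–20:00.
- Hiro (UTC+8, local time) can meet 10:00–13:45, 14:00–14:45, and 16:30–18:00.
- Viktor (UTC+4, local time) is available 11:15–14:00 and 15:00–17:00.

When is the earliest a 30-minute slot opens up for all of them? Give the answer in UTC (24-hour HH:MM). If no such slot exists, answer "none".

Zara → UTC: 02:15–06:30, 07:00–07:30, 07:45–10:00.
Ulrich → UTC: 08:00–10:00, 11:15–12:45, 14:15–14:45, 15:00–16:30.
Oren → UTC: 03:00–05:45, 06:45–08:15, 08:30–09:15, 09:45–13:00.
Hiro → UTC: 02:00–05:45, 06:00–06:45, 08:30–10:00.
Viktor → UTC: 07:15–10:00, 11:00–13:00.
Zara ∩ Ulrich: 08:00–10:00.
Zara ∩ Ulrich ∩ Oren: 08:00–08:15, 08:30–09:15, 09:45–10:00.
Zara ∩ Ulrich ∩ Oren ∩ Hiro: 08:30–09:15, 09:45–10:00.
Zara ∩ Ulrich ∩ Oren ∩ Hiro ∩ Viktor: 08:30–09:15, 09:45–10:00.
Windows ≥ 30 min: 08:30–09:15.
Earliest such window starts at 08:30.

08:30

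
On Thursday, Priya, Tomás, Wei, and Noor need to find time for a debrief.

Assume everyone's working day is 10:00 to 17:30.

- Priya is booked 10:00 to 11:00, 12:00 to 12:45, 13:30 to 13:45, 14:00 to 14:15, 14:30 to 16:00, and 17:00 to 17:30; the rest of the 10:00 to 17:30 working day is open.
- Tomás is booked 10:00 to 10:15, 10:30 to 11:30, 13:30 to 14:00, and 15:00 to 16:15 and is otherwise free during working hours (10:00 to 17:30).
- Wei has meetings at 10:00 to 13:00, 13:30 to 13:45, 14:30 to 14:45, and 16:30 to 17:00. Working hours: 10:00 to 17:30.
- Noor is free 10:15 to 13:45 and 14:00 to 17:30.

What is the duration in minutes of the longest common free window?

Priya free within 10:00–17:30: 11:00–12:00, 12:45–13:30, 13:45–14:00, 14:15–14:30, 16:00–17:00.
Tomás free within 10:00–17:30: 10:15–10:30, 11:30–13:30, 14:00–15:00, 16:15–17:30.
Wei free within 10:00–17:30: 13:00–13:30, 13:45–14:30, 14:45–16:30, 17:00–17:30.
Priya ∩ Tomás: 11:30–12:00, 12:45–13:30, 14:15–14:30, 16:15–17:00.
Priya ∩ Tomás ∩ Wei: 13:00–13:30, 14:15–14:30, 16:15–16:30.
Priya ∩ Tomás ∩ Wei ∩ Noor: 13:00–13:30, 14:15–14:30, 16:15–16:30.
Common window lengths: 30, 15, 15 min; longest is 30.

30 minutes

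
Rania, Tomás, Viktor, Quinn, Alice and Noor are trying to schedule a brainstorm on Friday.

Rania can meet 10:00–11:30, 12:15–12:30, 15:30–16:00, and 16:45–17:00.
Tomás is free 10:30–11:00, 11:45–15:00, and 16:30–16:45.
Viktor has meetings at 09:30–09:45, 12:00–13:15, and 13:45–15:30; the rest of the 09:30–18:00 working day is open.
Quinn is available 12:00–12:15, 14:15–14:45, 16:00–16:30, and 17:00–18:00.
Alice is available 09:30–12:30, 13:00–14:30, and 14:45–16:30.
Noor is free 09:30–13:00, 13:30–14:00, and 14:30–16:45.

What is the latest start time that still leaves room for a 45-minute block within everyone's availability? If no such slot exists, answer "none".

Viktor free within 09:30–18:00: 09:45–12:00, 13:15–13:45, 15:30–18:00.
Rania ∩ Tomás: 10:30–11:00, 12:15–12:30.
Rania ∩ Tomás ∩ Viktor: 10:30–11:00.
Rania ∩ Tomás ∩ Viktor ∩ Quinn: (none).
Rania ∩ Tomás ∩ Viktor ∩ Quinn ∩ Alice: (none).
Rania ∩ Tomás ∩ Viktor ∩ Quinn ∩ Alice ∩ Noor: (none).
Windows ≥ 45 min: (none).

none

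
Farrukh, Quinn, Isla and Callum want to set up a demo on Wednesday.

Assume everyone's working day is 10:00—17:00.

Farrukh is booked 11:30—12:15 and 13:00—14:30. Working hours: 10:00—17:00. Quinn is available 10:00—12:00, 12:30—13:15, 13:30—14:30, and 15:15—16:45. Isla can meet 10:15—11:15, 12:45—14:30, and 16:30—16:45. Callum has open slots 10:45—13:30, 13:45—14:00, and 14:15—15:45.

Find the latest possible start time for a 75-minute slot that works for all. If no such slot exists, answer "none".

Farrukh free within 10:00–17:00: 10:00–11:30, 12:15–13:00, 14:30–17:00.
Farrukh ∩ Quinn: 10:00–11:30, 12:30–13:00, 15:15–16:45.
Farrukh ∩ Quinn ∩ Isla: 10:15–11:15, 12:45–13:00, 16:30–16:45.
Farrukh ∩ Quinn ∩ Isla ∩ Callum: 10:45–11:15, 12:45–13:00.
Windows ≥ 75 min: (none).

none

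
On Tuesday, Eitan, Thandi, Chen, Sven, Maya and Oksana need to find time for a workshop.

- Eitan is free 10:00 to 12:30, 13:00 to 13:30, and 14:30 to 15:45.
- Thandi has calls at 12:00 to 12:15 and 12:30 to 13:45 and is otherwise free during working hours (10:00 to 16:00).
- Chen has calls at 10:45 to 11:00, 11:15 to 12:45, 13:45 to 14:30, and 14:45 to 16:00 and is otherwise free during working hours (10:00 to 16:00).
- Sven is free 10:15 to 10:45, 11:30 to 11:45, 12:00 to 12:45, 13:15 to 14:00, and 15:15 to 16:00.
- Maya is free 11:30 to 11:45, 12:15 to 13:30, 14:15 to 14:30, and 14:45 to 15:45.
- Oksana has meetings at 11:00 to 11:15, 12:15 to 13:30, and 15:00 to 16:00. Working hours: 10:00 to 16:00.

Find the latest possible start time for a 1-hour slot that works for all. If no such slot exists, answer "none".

Thandi free within 10:00–16:00: 10:00–12:00, 12:15–12:30, 13:45–16:00.
Chen free within 10:00–16:00: 10:00–10:45, 11:00–11:15, 12:45–13:45, 14:30–14:45.
Oksana free within 10:00–16:00: 10:00–11:00, 11:15–12:15, 13:30–15:00.
Eitan ∩ Thandi: 10:00–12:00, 12:15–12:30, 14:30–15:45.
Eitan ∩ Thandi ∩ Chen: 10:00–10:45, 11:00–11:15, 14:30–14:45.
Eitan ∩ Thandi ∩ Chen ∩ Sven: 10:15–10:45.
Eitan ∩ Thandi ∩ Chen ∩ Sven ∩ Maya: (none).
Eitan ∩ Thandi ∩ Chen ∩ Sven ∩ Maya ∩ Oksana: (none).
Windows ≥ 60 min: (none).

none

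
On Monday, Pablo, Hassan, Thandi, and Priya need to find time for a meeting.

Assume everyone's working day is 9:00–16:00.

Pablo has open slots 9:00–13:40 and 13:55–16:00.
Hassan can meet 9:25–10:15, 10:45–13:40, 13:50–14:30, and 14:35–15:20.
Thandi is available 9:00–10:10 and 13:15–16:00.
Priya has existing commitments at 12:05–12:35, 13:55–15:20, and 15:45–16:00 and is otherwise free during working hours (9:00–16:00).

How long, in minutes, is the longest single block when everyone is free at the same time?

45 minutes

Priya free within 09:00–16:00: 09:00–12:05, 12:35–13:55, 15:20–15:45.
Pablo ∩ Hassan: 09:25–10:15, 10:45–13:40, 13:55–14:30, 14:35–15:20.
Pablo ∩ Hassan ∩ Thandi: 09:25–10:10, 13:15–13:40, 13:55–14:30, 14:35–15:20.
Pablo ∩ Hassan ∩ Thandi ∩ Priya: 09:25–10:10, 13:15–13:40.
Common window lengths: 45, 25 min; longest is 45.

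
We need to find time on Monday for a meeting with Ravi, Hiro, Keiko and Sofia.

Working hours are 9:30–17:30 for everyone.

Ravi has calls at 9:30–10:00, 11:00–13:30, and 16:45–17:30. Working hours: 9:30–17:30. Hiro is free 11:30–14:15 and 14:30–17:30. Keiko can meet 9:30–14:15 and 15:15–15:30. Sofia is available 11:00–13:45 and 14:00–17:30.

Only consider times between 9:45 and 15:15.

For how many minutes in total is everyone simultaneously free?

Ravi free within 09:30–17:30: 10:00–11:00, 13:30–16:45.
Ravi ∩ Hiro: 13:30–14:15, 14:30–16:45.
Ravi ∩ Hiro ∩ Keiko: 13:30–14:15, 15:15–15:30.
Ravi ∩ Hiro ∩ Keiko ∩ Sofia: 13:30–13:45, 14:00–14:15, 15:15–15:30.
Restricted to 09:45–15:15: 13:30–13:45, 14:00–14:15.
Total common minutes: 15 + 15 = 30.

30 minutes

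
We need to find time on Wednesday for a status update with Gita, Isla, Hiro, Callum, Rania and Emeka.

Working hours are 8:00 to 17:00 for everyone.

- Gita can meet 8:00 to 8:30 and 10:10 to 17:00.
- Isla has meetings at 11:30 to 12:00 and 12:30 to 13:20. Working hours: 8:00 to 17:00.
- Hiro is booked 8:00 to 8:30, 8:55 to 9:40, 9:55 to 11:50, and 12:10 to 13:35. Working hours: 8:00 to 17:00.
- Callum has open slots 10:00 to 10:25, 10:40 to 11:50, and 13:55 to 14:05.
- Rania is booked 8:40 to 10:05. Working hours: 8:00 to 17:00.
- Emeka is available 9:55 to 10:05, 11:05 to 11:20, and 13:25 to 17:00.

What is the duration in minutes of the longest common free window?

Isla free within 08:00–17:00: 08:00–11:30, 12:00–12:30, 13:20–17:00.
Hiro free within 08:00–17:00: 08:30–08:55, 09:40–09:55, 11:50–12:10, 13:35–17:00.
Rania free within 08:00–17:00: 08:00–08:40, 10:05–17:00.
Gita ∩ Isla: 08:00–08:30, 10:10–11:30, 12:00–12:30, 13:20–17:00.
Gita ∩ Isla ∩ Hiro: 12:00–12:10, 13:35–17:00.
Gita ∩ Isla ∩ Hiro ∩ Callum: 13:55–14:05.
Gita ∩ Isla ∩ Hiro ∩ Callum ∩ Rania: 13:55–14:05.
Gita ∩ Isla ∩ Hiro ∩ Callum ∩ Rania ∩ Emeka: 13:55–14:05.
Single common window of 10 minutes.

10 minutes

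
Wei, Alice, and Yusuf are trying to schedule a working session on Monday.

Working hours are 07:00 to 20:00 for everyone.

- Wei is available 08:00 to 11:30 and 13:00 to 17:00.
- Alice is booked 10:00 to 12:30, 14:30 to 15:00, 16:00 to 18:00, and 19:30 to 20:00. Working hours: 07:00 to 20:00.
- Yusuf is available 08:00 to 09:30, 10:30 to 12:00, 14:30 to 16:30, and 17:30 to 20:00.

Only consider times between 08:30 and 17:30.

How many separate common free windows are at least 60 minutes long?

Alice free within 07:00–20:00: 07:00–10:00, 12:30–14:30, 15:00–16:00, 18:00–19:30.
Wei ∩ Alice: 08:00–10:00, 13:00–14:30, 15:00–16:00.
Wei ∩ Alice ∩ Yusuf: 08:00–09:30, 15:00–16:00.
Restricted to 08:30–17:30: 08:30–09:30, 15:00–16:00.
Windows ≥ 60 min: 08:30–09:30, 15:00–16:00.
That's 2 windows.

2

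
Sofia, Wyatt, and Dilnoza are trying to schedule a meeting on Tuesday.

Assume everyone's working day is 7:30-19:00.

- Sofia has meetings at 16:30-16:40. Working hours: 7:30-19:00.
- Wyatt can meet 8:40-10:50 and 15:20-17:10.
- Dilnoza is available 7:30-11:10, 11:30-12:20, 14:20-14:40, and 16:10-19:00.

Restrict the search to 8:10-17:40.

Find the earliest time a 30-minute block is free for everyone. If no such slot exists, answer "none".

Sofia free within 07:30–19:00: 07:30–16:30, 16:40–19:00.
Sofia ∩ Wyatt: 08:40–10:50, 15:20–16:30, 16:40–17:10.
Sofia ∩ Wyatt ∩ Dilnoza: 08:40–10:50, 16:10–16:30, 16:40–17:10.
Restricted to 08:10–17:40: 08:40–10:50, 16:10–16:30, 16:40–17:10.
Windows ≥ 30 min: 08:40–10:50, 16:40–17:10.
Earliest such window starts at 08:40.

08:40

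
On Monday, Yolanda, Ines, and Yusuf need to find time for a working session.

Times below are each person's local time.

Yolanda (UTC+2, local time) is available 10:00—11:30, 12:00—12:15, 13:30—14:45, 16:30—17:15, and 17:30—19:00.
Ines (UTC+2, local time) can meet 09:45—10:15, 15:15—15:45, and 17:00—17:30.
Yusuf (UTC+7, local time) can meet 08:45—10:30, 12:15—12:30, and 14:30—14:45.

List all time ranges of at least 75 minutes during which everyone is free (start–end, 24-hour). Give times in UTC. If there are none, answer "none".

none

Yolanda → UTC: 08:00–09:30, 10:00–10:15, 11:30–12:45, 14:30–15:15, 15:30–17:00.
Ines → UTC: 07:45–08:15, 13:15–13:45, 15:00–15:30.
Yusuf → UTC: 01:45–03:30, 05:15–05:30, 07:30–07:45.
Yolanda ∩ Ines: 08:00–08:15, 15:00–15:15.
Yolanda ∩ Ines ∩ Yusuf: (none).
Windows ≥ 75 min: (none).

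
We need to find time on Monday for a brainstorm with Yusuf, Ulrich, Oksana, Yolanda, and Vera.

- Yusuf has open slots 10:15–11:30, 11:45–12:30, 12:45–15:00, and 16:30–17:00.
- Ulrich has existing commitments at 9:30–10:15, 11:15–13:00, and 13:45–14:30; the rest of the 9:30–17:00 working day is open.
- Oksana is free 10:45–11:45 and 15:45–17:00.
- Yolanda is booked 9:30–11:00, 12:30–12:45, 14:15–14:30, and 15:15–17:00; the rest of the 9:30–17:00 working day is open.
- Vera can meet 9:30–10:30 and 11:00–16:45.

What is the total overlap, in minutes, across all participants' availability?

15 minutes

Ulrich free within 09:30–17:00: 10:15–11:15, 13:00–13:45, 14:30–17:00.
Yolanda free within 09:30–17:00: 11:00–12:30, 12:45–14:15, 14:30–15:15.
Yusuf ∩ Ulrich: 10:15–11:15, 13:00–13:45, 14:30–15:00, 16:30–17:00.
Yusuf ∩ Ulrich ∩ Oksana: 10:45–11:15, 16:30–17:00.
Yusuf ∩ Ulrich ∩ Oksana ∩ Yolanda: 11:00–11:15.
Yusuf ∩ Ulrich ∩ Oksana ∩ Yolanda ∩ Vera: 11:00–11:15.
Total common minutes: 15.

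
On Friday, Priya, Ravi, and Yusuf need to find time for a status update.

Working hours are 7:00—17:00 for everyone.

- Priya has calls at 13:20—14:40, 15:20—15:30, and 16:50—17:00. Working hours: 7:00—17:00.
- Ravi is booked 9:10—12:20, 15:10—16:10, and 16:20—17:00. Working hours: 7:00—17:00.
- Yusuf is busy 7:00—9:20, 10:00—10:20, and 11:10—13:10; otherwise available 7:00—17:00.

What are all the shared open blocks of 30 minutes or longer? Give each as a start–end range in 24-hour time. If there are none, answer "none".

Priya free within 07:00–17:00: 07:00–13:20, 14:40–15:20, 15:30–16:50.
Ravi free within 07:00–17:00: 07:00–09:10, 12:20–15:10, 16:10–16:20.
Yusuf free within 07:00–17:00: 09:20–10:00, 10:20–11:10, 13:10–17:00.
Priya ∩ Ravi: 07:00–09:10, 12:20–13:20, 14:40–15:10, 16:10–16:20.
Priya ∩ Ravi ∩ Yusuf: 13:10–13:20, 14:40–15:10, 16:10–16:20.
Windows ≥ 30 min: 14:40–15:10.

14:40–15:10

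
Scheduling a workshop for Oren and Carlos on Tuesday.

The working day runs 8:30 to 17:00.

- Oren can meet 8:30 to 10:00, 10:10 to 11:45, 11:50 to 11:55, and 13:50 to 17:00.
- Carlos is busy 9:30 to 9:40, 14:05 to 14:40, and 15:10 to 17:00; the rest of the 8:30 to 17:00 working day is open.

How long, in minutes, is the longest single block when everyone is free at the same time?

Carlos free within 08:30–17:00: 08:30–09:30, 09:40–14:05, 14:40–15:10.
Oren ∩ Carlos: 08:30–09:30, 09:40–10:00, 10:10–11:45, 11:50–11:55, 13:50–14:05, 14:40–15:10.
Common window lengths: 60, 20, 95, 5, 15, 30 min; longest is 95.

95 minutes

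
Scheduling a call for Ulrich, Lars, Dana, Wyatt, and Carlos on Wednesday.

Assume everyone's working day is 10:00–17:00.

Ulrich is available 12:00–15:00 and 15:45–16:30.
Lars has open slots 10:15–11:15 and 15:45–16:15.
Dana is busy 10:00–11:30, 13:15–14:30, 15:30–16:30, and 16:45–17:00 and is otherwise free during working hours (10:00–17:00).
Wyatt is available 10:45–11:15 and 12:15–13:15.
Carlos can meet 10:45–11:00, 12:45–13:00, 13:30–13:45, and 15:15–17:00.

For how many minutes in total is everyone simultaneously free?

0 minutes

Dana free within 10:00–17:00: 11:30–13:15, 14:30–15:30, 16:30–16:45.
Ulrich ∩ Lars: 15:45–16:15.
Ulrich ∩ Lars ∩ Dana: (none).
Ulrich ∩ Lars ∩ Dana ∩ Wyatt: (none).
Ulrich ∩ Lars ∩ Dana ∩ Wyatt ∩ Carlos: (none).
Total common minutes: 0.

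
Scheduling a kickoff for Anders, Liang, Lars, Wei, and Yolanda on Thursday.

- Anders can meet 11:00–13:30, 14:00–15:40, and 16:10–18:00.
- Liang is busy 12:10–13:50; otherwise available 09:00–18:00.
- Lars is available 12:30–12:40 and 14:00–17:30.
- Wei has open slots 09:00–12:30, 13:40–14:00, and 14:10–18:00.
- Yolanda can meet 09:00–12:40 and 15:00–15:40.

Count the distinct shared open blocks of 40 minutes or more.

1

Liang free within 09:00–18:00: 09:00–12:10, 13:50–18:00.
Anders ∩ Liang: 11:00–12:10, 14:00–15:40, 16:10–18:00.
Anders ∩ Liang ∩ Lars: 14:00–15:40, 16:10–17:30.
Anders ∩ Liang ∩ Lars ∩ Wei: 14:10–15:40, 16:10–17:30.
Anders ∩ Liang ∩ Lars ∩ Wei ∩ Yolanda: 15:00–15:40.
Windows ≥ 40 min: 15:00–15:40.
That's 1 window.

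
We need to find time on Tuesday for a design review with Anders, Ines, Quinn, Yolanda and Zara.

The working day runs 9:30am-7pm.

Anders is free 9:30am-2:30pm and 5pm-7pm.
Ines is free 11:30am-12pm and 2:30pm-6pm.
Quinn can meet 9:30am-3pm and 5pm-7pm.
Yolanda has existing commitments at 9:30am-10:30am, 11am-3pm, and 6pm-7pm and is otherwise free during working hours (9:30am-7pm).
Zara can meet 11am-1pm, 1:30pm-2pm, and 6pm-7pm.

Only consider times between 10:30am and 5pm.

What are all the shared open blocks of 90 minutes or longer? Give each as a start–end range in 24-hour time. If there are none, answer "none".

none

Yolanda free within 09:30–19:00: 10:30–11:00, 15:00–18:00.
Anders ∩ Ines: 11:30–12:00, 17:00–18:00.
Anders ∩ Ines ∩ Quinn: 11:30–12:00, 17:00–18:00.
Anders ∩ Ines ∩ Quinn ∩ Yolanda: 17:00–18:00.
Anders ∩ Ines ∩ Quinn ∩ Yolanda ∩ Zara: (none).
Restricted to 10:30–17:00: (none).
Windows ≥ 90 min: (none).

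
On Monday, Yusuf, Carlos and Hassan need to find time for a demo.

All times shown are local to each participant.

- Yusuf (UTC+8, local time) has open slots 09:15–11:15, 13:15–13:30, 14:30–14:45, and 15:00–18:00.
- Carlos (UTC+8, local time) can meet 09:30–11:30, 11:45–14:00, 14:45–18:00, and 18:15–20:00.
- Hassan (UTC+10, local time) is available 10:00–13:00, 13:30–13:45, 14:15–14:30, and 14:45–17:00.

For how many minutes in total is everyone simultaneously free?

Yusuf → UTC: 01:15–03:15, 05:15–05:30, 06:30–06:45, 07:00–10:00.
Carlos → UTC: 01:30–03:30, 03:45–06:00, 06:45–10:00, 10:15–12:00.
Hassan → UTC: 00:00–03:00, 03:30–03:45, 04:15–04:30, 04:45–07:00.
Yusuf ∩ Carlos: 01:30–03:15, 05:15–05:30, 07:00–10:00.
Yusuf ∩ Carlos ∩ Hassan: 01:30–03:00, 05:15–05:30.
Total common minutes: 90 + 15 = 105.

105 minutes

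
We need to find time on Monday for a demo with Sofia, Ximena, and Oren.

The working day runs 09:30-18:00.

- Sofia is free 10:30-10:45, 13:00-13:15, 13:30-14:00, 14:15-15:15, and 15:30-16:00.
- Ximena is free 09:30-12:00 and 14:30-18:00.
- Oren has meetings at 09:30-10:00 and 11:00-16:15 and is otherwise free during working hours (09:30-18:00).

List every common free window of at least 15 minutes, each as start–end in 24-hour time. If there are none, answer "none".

Oren free within 09:30–18:00: 10:00–11:00, 16:15–18:00.
Sofia ∩ Ximena: 10:30–10:45, 14:30–15:15, 15:30–16:00.
Sofia ∩ Ximena ∩ Oren: 10:30–10:45.
Windows ≥ 15 min: 10:30–10:45.

10:30–10:45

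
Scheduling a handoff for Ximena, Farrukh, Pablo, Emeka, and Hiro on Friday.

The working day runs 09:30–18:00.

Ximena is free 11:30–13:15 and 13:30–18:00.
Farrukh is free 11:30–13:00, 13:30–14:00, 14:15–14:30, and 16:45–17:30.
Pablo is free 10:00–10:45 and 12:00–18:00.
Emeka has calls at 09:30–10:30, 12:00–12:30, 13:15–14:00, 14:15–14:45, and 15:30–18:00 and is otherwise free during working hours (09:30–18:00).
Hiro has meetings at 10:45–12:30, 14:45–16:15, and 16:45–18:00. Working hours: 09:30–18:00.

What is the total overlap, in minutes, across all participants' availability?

30 minutes

Emeka free within 09:30–18:00: 10:30–12:00, 12:30–13:15, 14:00–14:15, 14:45–15:30.
Hiro free within 09:30–18:00: 09:30–10:45, 12:30–14:45, 16:15–16:45.
Ximena ∩ Farrukh: 11:30–13:00, 13:30–14:00, 14:15–14:30, 16:45–17:30.
Ximena ∩ Farrukh ∩ Pablo: 12:00–13:00, 13:30–14:00, 14:15–14:30, 16:45–17:30.
Ximena ∩ Farrukh ∩ Pablo ∩ Emeka: 12:30–13:00.
Ximena ∩ Farrukh ∩ Pablo ∩ Emeka ∩ Hiro: 12:30–13:00.
Total common minutes: 30.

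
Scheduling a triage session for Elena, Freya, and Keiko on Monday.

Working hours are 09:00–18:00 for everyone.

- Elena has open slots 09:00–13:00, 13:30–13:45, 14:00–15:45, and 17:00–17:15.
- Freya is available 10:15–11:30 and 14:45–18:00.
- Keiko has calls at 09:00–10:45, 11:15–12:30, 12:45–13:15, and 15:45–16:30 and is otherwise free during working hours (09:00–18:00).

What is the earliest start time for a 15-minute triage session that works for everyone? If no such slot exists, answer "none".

Keiko free within 09:00–18:00: 10:45–11:15, 12:30–12:45, 13:15–15:45, 16:30–18:00.
Elena ∩ Freya: 10:15–11:30, 14:45–15:45, 17:00–17:15.
Elena ∩ Freya ∩ Keiko: 10:45–11:15, 14:45–15:45, 17:00–17:15.
Windows ≥ 15 min: 10:45–11:15, 14:45–15:45, 17:00–17:15.
Earliest such window starts at 10:45.

10:45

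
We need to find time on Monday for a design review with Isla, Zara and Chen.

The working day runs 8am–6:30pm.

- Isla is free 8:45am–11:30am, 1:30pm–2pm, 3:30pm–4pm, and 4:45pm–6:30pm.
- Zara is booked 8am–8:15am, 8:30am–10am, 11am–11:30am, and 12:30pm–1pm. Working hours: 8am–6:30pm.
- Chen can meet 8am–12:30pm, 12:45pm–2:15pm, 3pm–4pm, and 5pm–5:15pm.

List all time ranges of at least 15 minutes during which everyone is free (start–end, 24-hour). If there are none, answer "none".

10:00–11:00, 13:30–14:00, 15:30–16:00, 17:00–17:15

Zara free within 08:00–18:30: 08:15–08:30, 10:00–11:00, 11:30–12:30, 13:00–18:30.
Isla ∩ Zara: 10:00–11:00, 13:30–14:00, 15:30–16:00, 16:45–18:30.
Isla ∩ Zara ∩ Chen: 10:00–11:00, 13:30–14:00, 15:30–16:00, 17:00–17:15.
Windows ≥ 15 min: 10:00–11:00, 13:30–14:00, 15:30–16:00, 17:00–17:15.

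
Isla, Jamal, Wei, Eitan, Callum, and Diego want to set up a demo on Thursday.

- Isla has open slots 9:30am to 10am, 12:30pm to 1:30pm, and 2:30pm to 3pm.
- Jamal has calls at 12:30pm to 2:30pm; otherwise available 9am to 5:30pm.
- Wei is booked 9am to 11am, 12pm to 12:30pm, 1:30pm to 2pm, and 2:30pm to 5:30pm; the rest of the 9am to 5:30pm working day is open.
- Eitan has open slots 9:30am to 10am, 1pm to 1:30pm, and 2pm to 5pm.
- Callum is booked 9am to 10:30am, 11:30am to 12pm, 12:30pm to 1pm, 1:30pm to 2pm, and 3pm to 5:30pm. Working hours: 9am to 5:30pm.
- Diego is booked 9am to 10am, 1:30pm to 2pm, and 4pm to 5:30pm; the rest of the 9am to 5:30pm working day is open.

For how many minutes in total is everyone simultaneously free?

Jamal free within 09:00–17:30: 09:00–12:30, 14:30–17:30.
Wei free within 09:00–17:30: 11:00–12:00, 12:30–13:30, 14:00–14:30.
Callum free within 09:00–17:30: 10:30–11:30, 12:00–12:30, 13:00–13:30, 14:00–15:00.
Diego free within 09:00–17:30: 10:00–13:30, 14:00–16:00.
Isla ∩ Jamal: 09:30–10:00, 14:30–15:00.
Isla ∩ Jamal ∩ Wei: (none).
Isla ∩ Jamal ∩ Wei ∩ Eitan: (none).
Isla ∩ Jamal ∩ Wei ∩ Eitan ∩ Callum: (none).
Isla ∩ Jamal ∩ Wei ∩ Eitan ∩ Callum ∩ Diego: (none).
Total common minutes: 0.

0 minutes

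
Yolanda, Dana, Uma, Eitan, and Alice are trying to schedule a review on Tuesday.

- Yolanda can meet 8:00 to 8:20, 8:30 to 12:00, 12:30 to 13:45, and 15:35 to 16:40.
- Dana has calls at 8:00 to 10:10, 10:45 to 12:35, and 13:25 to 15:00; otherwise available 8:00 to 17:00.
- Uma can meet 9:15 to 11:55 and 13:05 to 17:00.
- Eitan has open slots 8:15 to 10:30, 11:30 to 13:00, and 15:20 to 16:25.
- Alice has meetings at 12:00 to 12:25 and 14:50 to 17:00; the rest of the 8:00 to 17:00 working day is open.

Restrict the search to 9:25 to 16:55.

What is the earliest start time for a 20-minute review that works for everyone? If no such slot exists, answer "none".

Dana free within 08:00–17:00: 10:10–10:45, 12:35–13:25, 15:00–17:00.
Alice free within 08:00–17:00: 08:00–12:00, 12:25–14:50.
Yolanda ∩ Dana: 10:10–10:45, 12:35–13:25, 15:35–16:40.
Yolanda ∩ Dana ∩ Uma: 10:10–10:45, 13:05–13:25, 15:35–16:40.
Yolanda ∩ Dana ∩ Uma ∩ Eitan: 10:10–10:30, 15:35–16:25.
Yolanda ∩ Dana ∩ Uma ∩ Eitan ∩ Alice: 10:10–10:30.
Restricted to 09:25–16:55: 10:10–10:30.
Windows ≥ 20 min: 10:10–10:30.
Earliest such window starts at 10:10.

10:10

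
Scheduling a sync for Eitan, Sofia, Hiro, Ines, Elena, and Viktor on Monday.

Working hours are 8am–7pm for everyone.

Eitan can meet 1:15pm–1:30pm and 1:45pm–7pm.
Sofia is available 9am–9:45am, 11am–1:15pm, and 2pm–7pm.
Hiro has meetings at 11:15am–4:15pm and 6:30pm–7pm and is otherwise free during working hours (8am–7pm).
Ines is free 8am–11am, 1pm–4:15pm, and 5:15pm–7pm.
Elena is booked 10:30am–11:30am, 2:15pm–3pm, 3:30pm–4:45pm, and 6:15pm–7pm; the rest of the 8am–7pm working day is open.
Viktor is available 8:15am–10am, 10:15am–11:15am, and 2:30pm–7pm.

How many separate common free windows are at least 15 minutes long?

1

Hiro free within 08:00–19:00: 08:00–11:15, 16:15–18:30.
Elena free within 08:00–19:00: 08:00–10:30, 11:30–14:15, 15:00–15:30, 16:45–18:15.
Eitan ∩ Sofia: 14:00–19:00.
Eitan ∩ Sofia ∩ Hiro: 16:15–18:30.
Eitan ∩ Sofia ∩ Hiro ∩ Ines: 17:15–18:30.
Eitan ∩ Sofia ∩ Hiro ∩ Ines ∩ Elena: 17:15–18:15.
Eitan ∩ Sofia ∩ Hiro ∩ Ines ∩ Elena ∩ Viktor: 17:15–18:15.
Windows ≥ 15 min: 17:15–18:15.
That's 1 window.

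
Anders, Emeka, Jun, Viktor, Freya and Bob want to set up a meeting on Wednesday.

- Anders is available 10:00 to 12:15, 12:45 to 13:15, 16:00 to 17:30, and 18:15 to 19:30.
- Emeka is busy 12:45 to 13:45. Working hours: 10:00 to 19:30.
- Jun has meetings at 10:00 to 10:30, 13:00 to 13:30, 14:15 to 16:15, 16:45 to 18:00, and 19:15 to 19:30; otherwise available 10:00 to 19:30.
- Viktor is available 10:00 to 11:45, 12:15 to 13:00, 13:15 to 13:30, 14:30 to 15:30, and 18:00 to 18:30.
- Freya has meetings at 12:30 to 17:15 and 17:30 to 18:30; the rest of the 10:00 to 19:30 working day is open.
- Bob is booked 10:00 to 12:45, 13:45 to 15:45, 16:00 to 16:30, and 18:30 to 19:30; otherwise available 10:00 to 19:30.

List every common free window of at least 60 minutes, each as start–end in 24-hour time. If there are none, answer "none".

none

Emeka free within 10:00–19:30: 10:00–12:45, 13:45–19:30.
Jun free within 10:00–19:30: 10:30–13:00, 13:30–14:15, 16:15–16:45, 18:00–19:15.
Freya free within 10:00–19:30: 10:00–12:30, 17:15–17:30, 18:30–19:30.
Bob free within 10:00–19:30: 12:45–13:45, 15:45–16:00, 16:30–18:30.
Anders ∩ Emeka: 10:00–12:15, 16:00–17:30, 18:15–19:30.
Anders ∩ Emeka ∩ Jun: 10:30–12:15, 16:15–16:45, 18:15–19:15.
Anders ∩ Emeka ∩ Jun ∩ Viktor: 10:30–11:45, 18:15–18:30.
Anders ∩ Emeka ∩ Jun ∩ Viktor ∩ Freya: 10:30–11:45.
Anders ∩ Emeka ∩ Jun ∩ Viktor ∩ Freya ∩ Bob: (none).
Windows ≥ 60 min: (none).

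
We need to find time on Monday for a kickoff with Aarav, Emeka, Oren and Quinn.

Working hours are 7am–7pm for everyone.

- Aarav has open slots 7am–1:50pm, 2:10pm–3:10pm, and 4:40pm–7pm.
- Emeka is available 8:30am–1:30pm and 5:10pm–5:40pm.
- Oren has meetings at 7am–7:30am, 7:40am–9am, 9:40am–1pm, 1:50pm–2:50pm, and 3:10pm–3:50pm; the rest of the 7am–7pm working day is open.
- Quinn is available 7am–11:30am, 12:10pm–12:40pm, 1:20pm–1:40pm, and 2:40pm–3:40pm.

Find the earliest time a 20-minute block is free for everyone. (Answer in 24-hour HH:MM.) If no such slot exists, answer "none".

Oren free within 07:00–19:00: 07:30–07:40, 09:00–09:40, 13:00–13:50, 14:50–15:10, 15:50–19:00.
Aarav ∩ Emeka: 08:30–13:30, 17:10–17:40.
Aarav ∩ Emeka ∩ Oren: 09:00–09:40, 13:00–13:30, 17:10–17:40.
Aarav ∩ Emeka ∩ Oren ∩ Quinn: 09:00–09:40, 13:20–13:30.
Windows ≥ 20 min: 09:00–09:40.
Earliest such window starts at 09:00.

09:00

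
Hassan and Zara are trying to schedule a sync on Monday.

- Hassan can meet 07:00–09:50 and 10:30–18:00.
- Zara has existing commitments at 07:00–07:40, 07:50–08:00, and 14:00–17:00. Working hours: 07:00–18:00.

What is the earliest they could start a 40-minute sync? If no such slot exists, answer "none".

Zara free within 07:00–18:00: 07:40–07:50, 08:00–14:00, 17:00–18:00.
Hassan ∩ Zara: 07:40–07:50, 08:00–09:50, 10:30–14:00, 17:00–18:00.
Windows ≥ 40 min: 08:00–09:50, 10:30–14:00, 17:00–18:00.
Earliest such window starts at 08:00.

08:00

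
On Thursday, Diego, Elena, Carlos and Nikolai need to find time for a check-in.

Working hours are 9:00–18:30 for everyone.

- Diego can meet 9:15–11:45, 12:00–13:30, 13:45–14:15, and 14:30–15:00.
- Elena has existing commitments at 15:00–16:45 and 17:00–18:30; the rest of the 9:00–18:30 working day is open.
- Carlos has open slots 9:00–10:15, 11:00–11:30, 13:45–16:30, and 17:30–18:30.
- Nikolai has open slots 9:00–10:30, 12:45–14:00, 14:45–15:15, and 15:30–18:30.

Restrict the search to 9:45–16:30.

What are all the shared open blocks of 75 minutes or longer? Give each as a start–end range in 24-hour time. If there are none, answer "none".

Elena free within 09:00–18:30: 09:00–15:00, 16:45–17:00.
Diego ∩ Elena: 09:15–11:45, 12:00–13:30, 13:45–14:15, 14:30–15:00.
Diego ∩ Elena ∩ Carlos: 09:15–10:15, 11:00–11:30, 13:45–14:15, 14:30–15:00.
Diego ∩ Elena ∩ Carlos ∩ Nikolai: 09:15–10:15, 13:45–14:00, 14:45–15:00.
Restricted to 09:45–16:30: 09:45–10:15, 13:45–14:00, 14:45–15:00.
Windows ≥ 75 min: (none).

none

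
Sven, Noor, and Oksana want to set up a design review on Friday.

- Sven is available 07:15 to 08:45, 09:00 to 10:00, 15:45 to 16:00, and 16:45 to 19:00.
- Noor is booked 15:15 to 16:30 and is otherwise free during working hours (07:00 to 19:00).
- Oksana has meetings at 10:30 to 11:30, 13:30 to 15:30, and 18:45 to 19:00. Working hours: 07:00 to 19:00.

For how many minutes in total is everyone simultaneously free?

Noor free within 07:00–19:00: 07:00–15:15, 16:30–19:00.
Oksana free within 07:00–19:00: 07:00–10:30, 11:30–13:30, 15:30–18:45.
Sven ∩ Noor: 07:15–08:45, 09:00–10:00, 16:45–19:00.
Sven ∩ Noor ∩ Oksana: 07:15–08:45, 09:00–10:00, 16:45–18:45.
Total common minutes: 90 + 60 + 120 = 270.

270 minutes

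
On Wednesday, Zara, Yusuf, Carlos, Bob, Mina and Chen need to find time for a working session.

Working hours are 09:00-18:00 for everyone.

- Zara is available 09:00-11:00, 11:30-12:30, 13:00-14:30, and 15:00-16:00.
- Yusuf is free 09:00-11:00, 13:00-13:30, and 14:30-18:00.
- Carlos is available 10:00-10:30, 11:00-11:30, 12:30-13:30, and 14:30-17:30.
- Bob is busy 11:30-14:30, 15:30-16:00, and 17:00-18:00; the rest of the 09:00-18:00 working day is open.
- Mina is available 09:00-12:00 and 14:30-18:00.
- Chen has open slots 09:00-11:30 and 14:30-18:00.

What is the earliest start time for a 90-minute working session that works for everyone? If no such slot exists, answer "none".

Bob free within 09:00–18:00: 09:00–11:30, 14:30–15:30, 16:00–17:00.
Zara ∩ Yusuf: 09:00–11:00, 13:00–13:30, 15:00–16:00.
Zara ∩ Yusuf ∩ Carlos: 10:00–10:30, 13:00–13:30, 15:00–16:00.
Zara ∩ Yusuf ∩ Carlos ∩ Bob: 10:00–10:30, 15:00–15:30.
Zara ∩ Yusuf ∩ Carlos ∩ Bob ∩ Mina: 10:00–10:30, 15:00–15:30.
Zara ∩ Yusuf ∩ Carlos ∩ Bob ∩ Mina ∩ Chen: 10:00–10:30, 15:00–15:30.
Windows ≥ 90 min: (none).

none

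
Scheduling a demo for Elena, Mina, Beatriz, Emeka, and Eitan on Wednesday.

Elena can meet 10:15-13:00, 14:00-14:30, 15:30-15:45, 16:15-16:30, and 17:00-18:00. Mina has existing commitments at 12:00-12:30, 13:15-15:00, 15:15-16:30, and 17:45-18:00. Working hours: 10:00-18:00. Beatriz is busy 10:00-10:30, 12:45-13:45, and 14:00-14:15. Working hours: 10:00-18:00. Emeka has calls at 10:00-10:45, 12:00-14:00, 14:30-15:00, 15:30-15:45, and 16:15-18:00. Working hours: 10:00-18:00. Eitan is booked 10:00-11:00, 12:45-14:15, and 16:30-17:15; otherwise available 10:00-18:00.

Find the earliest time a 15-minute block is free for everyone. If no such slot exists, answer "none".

11:00

Mina free within 10:00–18:00: 10:00–12:00, 12:30–13:15, 15:00–15:15, 16:30–17:45.
Beatriz free within 10:00–18:00: 10:30–12:45, 13:45–14:00, 14:15–18:00.
Emeka free within 10:00–18:00: 10:45–12:00, 14:00–14:30, 15:00–15:30, 15:45–16:15.
Eitan free within 10:00–18:00: 11:00–12:45, 14:15–16:30, 17:15–18:00.
Elena ∩ Mina: 10:15–12:00, 12:30–13:00, 17:00–17:45.
Elena ∩ Mina ∩ Beatriz: 10:30–12:00, 12:30–12:45, 17:00–17:45.
Elena ∩ Mina ∩ Beatriz ∩ Emeka: 10:45–12:00.
Elena ∩ Mina ∩ Beatriz ∩ Emeka ∩ Eitan: 11:00–12:00.
Windows ≥ 15 min: 11:00–12:00.
Earliest such window starts at 11:00.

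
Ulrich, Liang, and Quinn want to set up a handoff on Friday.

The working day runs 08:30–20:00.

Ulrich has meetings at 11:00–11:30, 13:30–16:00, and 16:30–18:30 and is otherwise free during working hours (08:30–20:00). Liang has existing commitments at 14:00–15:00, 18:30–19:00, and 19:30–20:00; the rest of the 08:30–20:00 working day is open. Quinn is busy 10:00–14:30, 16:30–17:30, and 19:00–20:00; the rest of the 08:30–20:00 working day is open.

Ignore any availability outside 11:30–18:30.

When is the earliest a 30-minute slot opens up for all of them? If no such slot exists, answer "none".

16:00

Ulrich free within 08:30–20:00: 08:30–11:00, 11:30–13:30, 16:00–16:30, 18:30–20:00.
Liang free within 08:30–20:00: 08:30–14:00, 15:00–18:30, 19:00–19:30.
Quinn free within 08:30–20:00: 08:30–10:00, 14:30–16:30, 17:30–19:00.
Ulrich ∩ Liang: 08:30–11:00, 11:30–13:30, 16:00–16:30, 19:00–19:30.
Ulrich ∩ Liang ∩ Quinn: 08:30–10:00, 16:00–16:30.
Restricted to 11:30–18:30: 16:00–16:30.
Windows ≥ 30 min: 16:00–16:30.
Earliest such window starts at 16:00.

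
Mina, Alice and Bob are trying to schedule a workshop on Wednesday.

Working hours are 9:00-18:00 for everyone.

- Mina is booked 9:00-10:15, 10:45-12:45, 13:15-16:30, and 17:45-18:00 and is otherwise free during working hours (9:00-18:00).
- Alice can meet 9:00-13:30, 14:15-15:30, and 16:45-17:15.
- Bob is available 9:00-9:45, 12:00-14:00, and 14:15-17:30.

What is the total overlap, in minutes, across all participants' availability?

60 minutes

Mina free within 09:00–18:00: 10:15–10:45, 12:45–13:15, 16:30–17:45.
Mina ∩ Alice: 10:15–10:45, 12:45–13:15, 16:45–17:15.
Mina ∩ Alice ∩ Bob: 12:45–13:15, 16:45–17:15.
Total common minutes: 30 + 30 = 60.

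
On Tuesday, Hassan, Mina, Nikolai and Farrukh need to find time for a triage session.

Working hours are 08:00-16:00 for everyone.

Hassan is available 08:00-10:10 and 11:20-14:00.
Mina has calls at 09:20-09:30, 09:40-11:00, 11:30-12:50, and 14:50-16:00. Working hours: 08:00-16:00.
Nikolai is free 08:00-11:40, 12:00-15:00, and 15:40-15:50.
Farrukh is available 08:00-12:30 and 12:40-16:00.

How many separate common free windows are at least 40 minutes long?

2

Mina free within 08:00–16:00: 08:00–09:20, 09:30–09:40, 11:00–11:30, 12:50–14:50.
Hassan ∩ Mina: 08:00–09:20, 09:30–09:40, 11:20–11:30, 12:50–14:00.
Hassan ∩ Mina ∩ Nikolai: 08:00–09:20, 09:30–09:40, 11:20–11:30, 12:50–14:00.
Hassan ∩ Mina ∩ Nikolai ∩ Farrukh: 08:00–09:20, 09:30–09:40, 11:20–11:30, 12:50–14:00.
Windows ≥ 40 min: 08:00–09:20, 12:50–14:00.
That's 2 windows.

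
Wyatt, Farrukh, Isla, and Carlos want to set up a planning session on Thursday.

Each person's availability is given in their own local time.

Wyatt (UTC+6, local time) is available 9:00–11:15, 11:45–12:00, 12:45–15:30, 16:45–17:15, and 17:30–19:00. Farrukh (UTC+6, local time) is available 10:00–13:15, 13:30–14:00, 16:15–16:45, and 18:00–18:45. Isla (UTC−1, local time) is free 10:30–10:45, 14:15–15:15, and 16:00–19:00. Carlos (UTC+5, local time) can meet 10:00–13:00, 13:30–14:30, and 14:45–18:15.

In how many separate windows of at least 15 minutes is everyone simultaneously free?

Wyatt → UTC: 03:00–05:15, 05:45–06:00, 06:45–09:30, 10:45–11:15, 11:30–13:00.
Farrukh → UTC: 04:00–07:15, 07:30–08:00, 10:15–10:45, 12:00–12:45.
Isla → UTC: 11:30–11:45, 15:15–16:15, 17:00–20:00.
Carlos → UTC: 05:00–08:00, 08:30–09:30, 09:45–13:15.
Wyatt ∩ Farrukh: 04:00–05:15, 05:45–06:00, 06:45–07:15, 07:30–08:00, 12:00–12:45.
Wyatt ∩ Farrukh ∩ Isla: (none).
Wyatt ∩ Farrukh ∩ Isla ∩ Carlos: (none).
Windows ≥ 15 min: (none).
That's 0 windows.

0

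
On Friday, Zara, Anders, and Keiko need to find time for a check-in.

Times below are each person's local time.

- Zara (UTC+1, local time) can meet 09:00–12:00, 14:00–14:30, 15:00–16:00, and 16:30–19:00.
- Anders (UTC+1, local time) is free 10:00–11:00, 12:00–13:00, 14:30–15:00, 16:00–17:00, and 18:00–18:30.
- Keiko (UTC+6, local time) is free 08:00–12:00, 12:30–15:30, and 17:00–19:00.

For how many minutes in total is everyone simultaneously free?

30 minutes

Zara → UTC: 08:00–11:00, 13:00–13:30, 14:00–15:00, 15:30–18:00.
Anders → UTC: 09:00–10:00, 11:00–12:00, 13:30–14:00, 15:00–16:00, 17:00–17:30.
Keiko → UTC: 02:00–06:00, 06:30–09:30, 11:00–13:00.
Zara ∩ Anders: 09:00–10:00, 15:30–16:00, 17:00–17:30.
Zara ∩ Anders ∩ Keiko: 09:00–09:30.
Total common minutes: 30.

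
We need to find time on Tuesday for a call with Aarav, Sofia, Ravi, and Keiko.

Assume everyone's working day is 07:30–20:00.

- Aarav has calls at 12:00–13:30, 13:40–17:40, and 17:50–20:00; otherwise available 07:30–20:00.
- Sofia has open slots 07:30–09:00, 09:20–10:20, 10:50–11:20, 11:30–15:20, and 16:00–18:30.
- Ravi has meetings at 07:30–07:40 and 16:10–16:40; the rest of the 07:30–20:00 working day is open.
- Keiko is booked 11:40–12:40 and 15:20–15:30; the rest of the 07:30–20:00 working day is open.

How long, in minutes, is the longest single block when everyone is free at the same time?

Aarav free within 07:30–20:00: 07:30–12:00, 13:30–13:40, 17:40–17:50.
Ravi free within 07:30–20:00: 07:40–16:10, 16:40–20:00.
Keiko free within 07:30–20:00: 07:30–11:40, 12:40–15:20, 15:30–20:00.
Aarav ∩ Sofia: 07:30–09:00, 09:20–10:20, 10:50–11:20, 11:30–12:00, 13:30–13:40, 17:40–17:50.
Aarav ∩ Sofia ∩ Ravi: 07:40–09:00, 09:20–10:20, 10:50–11:20, 11:30–12:00, 13:30–13:40, 17:40–17:50.
Aarav ∩ Sofia ∩ Ravi ∩ Keiko: 07:40–09:00, 09:20–10:20, 10:50–11:20, 11:30–11:40, 13:30–13:40, 17:40–17:50.
Common window lengths: 80, 60, 30, 10, 10, 10 min; longest is 80.

80 minutes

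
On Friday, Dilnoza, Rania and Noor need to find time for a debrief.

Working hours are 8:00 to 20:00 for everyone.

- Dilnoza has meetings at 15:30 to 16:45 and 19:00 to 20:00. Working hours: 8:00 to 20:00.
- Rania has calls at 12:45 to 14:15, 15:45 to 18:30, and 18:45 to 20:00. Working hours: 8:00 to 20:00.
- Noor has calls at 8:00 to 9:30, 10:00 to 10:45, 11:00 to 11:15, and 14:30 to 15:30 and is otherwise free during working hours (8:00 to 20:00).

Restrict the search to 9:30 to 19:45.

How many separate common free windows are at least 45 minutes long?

1

Dilnoza free within 08:00–20:00: 08:00–15:30, 16:45–19:00.
Rania free within 08:00–20:00: 08:00–12:45, 14:15–15:45, 18:30–18:45.
Noor free within 08:00–20:00: 09:30–10:00, 10:45–11:00, 11:15–14:30, 15:30–20:00.
Dilnoza ∩ Rania: 08:00–12:45, 14:15–15:30, 18:30–18:45.
Dilnoza ∩ Rania ∩ Noor: 09:30–10:00, 10:45–11:00, 11:15–12:45, 14:15–14:30, 18:30–18:45.
Restricted to 09:30–19:45: 09:30–10:00, 10:45–11:00, 11:15–12:45, 14:15–14:30, 18:30–18:45.
Windows ≥ 45 min: 11:15–12:45.
That's 1 window.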